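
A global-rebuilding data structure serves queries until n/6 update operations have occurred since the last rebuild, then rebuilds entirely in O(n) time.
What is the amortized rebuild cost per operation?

The O(n) rebuild is triggered by n/6 operations, so each contributes O(n)/(n/6) = O(6) = O(1) to the rebuild cost.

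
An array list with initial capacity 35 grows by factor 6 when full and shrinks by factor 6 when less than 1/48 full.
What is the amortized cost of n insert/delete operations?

Using potential function Phi = |6*size - capacity|. Resizing costs are offset by potential release. Amortized O(1) per operation.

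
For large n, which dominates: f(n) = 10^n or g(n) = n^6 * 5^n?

f(n) = 10^n grows faster: 10^n / (n^6 5^n) = (10/5)^n / n^6 -> infinity since 10/5 > 1.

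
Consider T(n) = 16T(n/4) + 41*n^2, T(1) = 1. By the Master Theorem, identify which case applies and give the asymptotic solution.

a=16, b=4, f(n)=41*n^2.
log_4(16) = 2, so n^(log_b(a)) = n^2.
f(n) = Theta(n^2), so Case 2 applies.
T(n) = Theta(n^2 log n).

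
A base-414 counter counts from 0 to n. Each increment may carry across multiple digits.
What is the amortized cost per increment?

Digit at position i changes every 414^i increments. Total digit changes over n increments: n * 414/(414-1) = O(n). Amortized: O(1).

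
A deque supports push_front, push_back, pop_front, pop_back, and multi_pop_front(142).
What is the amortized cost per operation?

Assign 2 credits to each push operation. A pop uses 1 saved credit. multi_pop_front(142) uses up to 142 saved credits from previous pushes. Credits never go negative. Amortized cost is O(1).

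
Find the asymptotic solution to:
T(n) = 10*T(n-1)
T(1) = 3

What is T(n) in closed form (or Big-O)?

Each step multiplies by 10. T(n) = T(1)*10^(n-1) = 3*10^(n-1).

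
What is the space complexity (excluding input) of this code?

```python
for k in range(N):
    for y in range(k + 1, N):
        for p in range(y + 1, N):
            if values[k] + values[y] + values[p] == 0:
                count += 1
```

Space complexity: O(1).
Only a constant amount of auxiliary storage is used; nothing grows with n.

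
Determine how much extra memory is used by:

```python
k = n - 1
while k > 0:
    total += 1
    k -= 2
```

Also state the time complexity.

Space complexity: O(1).
Only a constant amount of auxiliary storage is used; nothing grows with n.
Time complexity: O(n).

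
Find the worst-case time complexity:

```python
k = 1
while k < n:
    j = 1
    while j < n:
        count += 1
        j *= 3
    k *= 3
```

Time complexity: O(log^2 n).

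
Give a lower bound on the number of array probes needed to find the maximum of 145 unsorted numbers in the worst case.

Adversary: any unprobed cell could hold a value larger than everything seen so far. If fewer than 145 cells are probed, the adversary places the max in an unprobed cell. So all 145 cells must be examined; together with 145-1 comparisons this is tight.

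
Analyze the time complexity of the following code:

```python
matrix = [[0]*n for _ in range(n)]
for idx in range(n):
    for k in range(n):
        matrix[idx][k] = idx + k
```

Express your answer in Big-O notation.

Time complexity: O(n^2).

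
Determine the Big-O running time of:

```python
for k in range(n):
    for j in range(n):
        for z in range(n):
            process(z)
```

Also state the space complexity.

Time complexity: O(n^3).
Space complexity: O(1).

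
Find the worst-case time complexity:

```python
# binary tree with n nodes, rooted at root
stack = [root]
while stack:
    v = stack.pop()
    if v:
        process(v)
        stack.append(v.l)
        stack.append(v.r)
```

Time complexity: O(n).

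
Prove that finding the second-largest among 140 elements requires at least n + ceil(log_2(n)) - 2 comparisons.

Lower bound (adversary): identifying the maximum requires 140-1 comparisons (each eliminates one candidate). Assign weight 1 to each element; on each comparison the adversary lets the heavier side win and gives it the loser's weight. The max ends with weight 140, but each comparison it wins at most doubles its weight, so the max must win >= ceil(log_2(140)) = 8 comparisons. The second-largest is one of those 8 direct losers to the max, and identifying which one is largest needs >= 8-1 further comparisons. Total >= 140-1 + 8-1 = 146.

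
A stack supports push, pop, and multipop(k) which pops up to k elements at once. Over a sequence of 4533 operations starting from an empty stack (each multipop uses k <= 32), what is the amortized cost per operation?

Each element is pushed exactly once and popped at most once (whether by pop or as part of a multipop). So the total number of individual pops over the whole sequence is at most the number of pushes, which is at most 4533. Total work <= 2 * 4533, hence O(1) amortized per operation.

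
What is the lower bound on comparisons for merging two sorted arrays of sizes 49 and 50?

Adversary argument: with sizes 49 and 50 (differing by at most 1), interleave the two arrays so that every consecutive pair in the output comes from different inputs. Then each of the 98 adjacent output pairs must be directly compared, or the algorithm cannot determine their relative order. So 98 comparisons are necessary; standard merge achieves this.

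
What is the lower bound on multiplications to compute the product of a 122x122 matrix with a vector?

A 122x122 matrix-vector product has 122 inner products of length 122. Output depends on all 122^2 = 14884 matrix entries. At least 14884 multiplications needed.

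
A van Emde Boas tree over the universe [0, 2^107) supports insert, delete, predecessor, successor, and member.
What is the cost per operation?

vEB recursively partitions [0, 162259276829213363391578010288128) into sqrt(u) clusters of size sqrt(u). Each operation recurses into either one cluster or the summary, never both: T(u) = T(sqrt(u)) + O(1) => T(u) = O(log log u) = O(log 107). This is worst-case, not just amortized.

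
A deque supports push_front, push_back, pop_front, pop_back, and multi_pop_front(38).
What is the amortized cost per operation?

Assign 2 credits to each push operation. A pop uses 1 saved credit. multi_pop_front(38) uses up to 38 saved credits from previous pushes. Credits never go negative. Amortized cost is O(1).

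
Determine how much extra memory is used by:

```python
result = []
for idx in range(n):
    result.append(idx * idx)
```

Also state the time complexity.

Space complexity: O(n).
Auxiliary storage grows linearly with the input size n in the worst case.
Time complexity: O(n).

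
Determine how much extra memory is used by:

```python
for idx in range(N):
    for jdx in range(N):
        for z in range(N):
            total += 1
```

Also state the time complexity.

Space complexity: O(1).
Only a constant amount of auxiliary storage is used; nothing grows with n.
Time complexity: O(n^3).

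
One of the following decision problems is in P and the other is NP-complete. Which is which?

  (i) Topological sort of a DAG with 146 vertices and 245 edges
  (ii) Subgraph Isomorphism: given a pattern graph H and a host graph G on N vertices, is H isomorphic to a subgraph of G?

(i) is P: DFS-based topological sort runs in O(V+E).
(ii) is NP-complete: generalizes Clique and Hamiltonian Path (pattern size is part of the input).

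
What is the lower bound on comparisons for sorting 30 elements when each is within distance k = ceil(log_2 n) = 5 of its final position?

Partition the 30 positions into floor(n/k) blocks of k = 5 consecutive positions; any permutation within a block keeps every element within k of its final position, so there are at least (k!)^(n/k) distinguishable inputs. Lower bound: log_2((k!)^(n/k)) = (n/k) * log_2(k!) = Theta(n log k); with k = ceil(log_2 n), this is Omega(n log log n).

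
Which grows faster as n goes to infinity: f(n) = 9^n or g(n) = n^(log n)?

f(n) = 9^n grows faster: take logs: log(n^(log n)) = (log n)^2, log(9^n) = n log 9; n dominates (log n)^2.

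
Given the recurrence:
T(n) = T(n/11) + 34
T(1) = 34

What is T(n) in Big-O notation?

Each step divides n by 11 and adds 34. After log_11(n) steps, T(n) = O(log n).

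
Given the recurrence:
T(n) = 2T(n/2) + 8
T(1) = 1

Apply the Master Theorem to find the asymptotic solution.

a=2, b=2, f(n)=8. log_2(2) = 1. Case 1 of Master Theorem: T(n) = O(n^1).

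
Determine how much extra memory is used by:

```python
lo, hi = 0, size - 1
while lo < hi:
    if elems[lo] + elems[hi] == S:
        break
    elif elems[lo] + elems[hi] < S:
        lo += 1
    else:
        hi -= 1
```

Space complexity: O(1).
Only a constant amount of auxiliary storage is used; nothing grows with n.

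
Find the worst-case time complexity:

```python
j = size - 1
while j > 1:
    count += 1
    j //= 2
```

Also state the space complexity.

Time complexity: O(log n).
Space complexity: O(1).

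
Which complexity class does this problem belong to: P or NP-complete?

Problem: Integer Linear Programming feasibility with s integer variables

This problem is NP-complete: ILP feasibility is NP-complete (LP relaxation is in P).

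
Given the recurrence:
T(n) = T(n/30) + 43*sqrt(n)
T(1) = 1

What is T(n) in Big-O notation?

Each level contributes sqrt(n/30^k). Geometric series with ratio 1/sqrt(30) < 1 sums to O(sqrt(n)).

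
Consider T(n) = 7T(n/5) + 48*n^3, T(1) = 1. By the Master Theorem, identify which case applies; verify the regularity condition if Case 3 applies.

a=7, b=5, f(n)=48*n^3.
log_5(7) = 1.209 < 3.
f(n) = Omega(n^(1.209+epsilon)) for some epsilon > 0, so Case 3 is the candidate.
Regularity: a*f(n/b) = 7*48*(n/5)^3 = (7/125)*48*n^3 <= c*f(n) with c = 7/125 < 1. Satisfied.
Case 3: T(n) = Theta(n^3).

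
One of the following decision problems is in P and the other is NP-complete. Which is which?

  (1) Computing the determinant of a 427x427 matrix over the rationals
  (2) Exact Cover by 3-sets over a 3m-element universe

(1) is P: Gaussian elimination runs in O(n^3).
(2) is NP-complete: one of Karp's 21 NP-complete problems.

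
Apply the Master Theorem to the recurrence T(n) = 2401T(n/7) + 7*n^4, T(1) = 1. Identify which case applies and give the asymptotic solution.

a=2401, b=7, f(n)=7*n^4.
log_7(2401) = 4, so n^(log_b(a)) = n^4.
f(n) = Theta(n^4), so Case 2 applies.
T(n) = Theta(n^4 log n).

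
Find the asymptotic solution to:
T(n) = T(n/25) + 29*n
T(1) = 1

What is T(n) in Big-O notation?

Geometric series: 29*n*(1 + 1/25 + 1/25^2 + ...) = O(n). T(n) = O(n).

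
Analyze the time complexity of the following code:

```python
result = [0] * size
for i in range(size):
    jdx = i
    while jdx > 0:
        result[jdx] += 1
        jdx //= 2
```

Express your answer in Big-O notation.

Time complexity: O(n log n).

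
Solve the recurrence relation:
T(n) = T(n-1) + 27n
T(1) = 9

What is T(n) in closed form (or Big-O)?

Unrolling: T(n) = 9 + 27*(2 + 3 + ... + n) = 9 + 27*(n(n+1)/2 - 1) = O(n^2).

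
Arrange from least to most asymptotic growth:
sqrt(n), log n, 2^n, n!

Ordered by growth rate: log n < sqrt(n) < 2^n < n!.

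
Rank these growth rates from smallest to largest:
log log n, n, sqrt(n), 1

Ordered by growth rate: 1 < log log n < sqrt(n) < n.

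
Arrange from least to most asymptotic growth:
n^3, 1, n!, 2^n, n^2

Ordered by growth rate: 1 < n^2 < n^3 < 2^n < n!.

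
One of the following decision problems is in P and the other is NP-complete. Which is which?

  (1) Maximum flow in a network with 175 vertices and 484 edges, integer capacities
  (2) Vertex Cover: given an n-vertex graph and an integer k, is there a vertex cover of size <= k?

(1) is P: Edmonds-Karp / push-relabel run in polynomial time.
(2) is NP-complete: one of Karp's 21 NP-complete problems (with k part of the input; for any fixed constant k it is in P).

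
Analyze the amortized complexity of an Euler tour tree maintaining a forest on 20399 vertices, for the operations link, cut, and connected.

An Euler tour tree stores each tree's Euler tour as a balanced BST keyed by tour position. On 20399 vertices: link concatenates two tours via O(1) splits/joins of size <= 2*20399 (O(log n)); cut splits the tour at the two occurrences of the edge (O(log n)); connected compares BST roots (O(log n) to find the root). All O(log n) amortized.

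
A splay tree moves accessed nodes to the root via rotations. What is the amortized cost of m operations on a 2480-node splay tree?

Using a potential function Phi = sum of log(size of subtree) for each node, each splay operation has amortized cost O(log n) where n = 2480. Bad individual operations (O(n)) are offset by decreased potential.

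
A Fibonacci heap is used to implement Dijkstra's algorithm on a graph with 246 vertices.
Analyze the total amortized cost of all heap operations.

Dijkstra performs 246 insert, 246 extract-min, and at most E decrease-key operations. With Fibonacci heap: insert O(1) amortized, extract-min O(log n) amortized, decrease-key O(1) amortized. Total with n = 246: O(n * 1 + n * log n + E * 1) = O(n log n + E).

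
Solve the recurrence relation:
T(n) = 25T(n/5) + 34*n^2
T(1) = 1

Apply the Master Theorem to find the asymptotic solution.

a=25, b=5, f(n)=34*n^2. log_5(25) = 2. Case 2: T(n) = O(n^2 log n).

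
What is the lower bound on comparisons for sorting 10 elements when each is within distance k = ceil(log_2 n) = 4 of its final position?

Partition the 10 positions into floor(n/k) blocks of k = 4 consecutive positions; any permutation within a block keeps every element within k of its final position, so there are at least (k!)^(n/k) distinguishable inputs. Lower bound: log_2((k!)^(n/k)) = (n/k) * log_2(k!) = Theta(n log k); with k = ceil(log_2 n), this is Omega(n log log n).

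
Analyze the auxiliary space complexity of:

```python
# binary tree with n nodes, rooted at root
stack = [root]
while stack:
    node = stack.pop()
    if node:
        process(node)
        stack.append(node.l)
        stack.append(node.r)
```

Space complexity: O(n).
Auxiliary storage grows linearly with the input size n in the worst case.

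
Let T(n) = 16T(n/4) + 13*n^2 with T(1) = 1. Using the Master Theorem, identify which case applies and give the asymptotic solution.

a=16, b=4, f(n)=13*n^2.
log_4(16) = 2, so n^(log_b(a)) = n^2.
f(n) = Theta(n^2), so Case 2 applies.
T(n) = Theta(n^2 log n).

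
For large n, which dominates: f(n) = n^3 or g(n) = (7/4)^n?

g(n) = (7/4)^n grows faster: (7/4)^n is exponential with base 7/4 > 1, dominating every polynomial.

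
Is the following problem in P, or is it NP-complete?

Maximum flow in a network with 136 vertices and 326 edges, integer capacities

This problem is in P: Edmonds-Karp / push-relabel run in polynomial time.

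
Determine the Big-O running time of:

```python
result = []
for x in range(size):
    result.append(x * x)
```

Time complexity: O(n).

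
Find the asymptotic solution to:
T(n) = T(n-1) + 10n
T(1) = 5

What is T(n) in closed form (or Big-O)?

Unrolling: T(n) = 5 + 10*(2 + 3 + ... + n) = 5 + 10*(n(n+1)/2 - 1) = O(n^2).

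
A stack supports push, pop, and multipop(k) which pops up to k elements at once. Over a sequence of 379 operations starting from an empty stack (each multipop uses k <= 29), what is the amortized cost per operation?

Each element is pushed exactly once and popped at most once (whether by pop or as part of a multipop). So the total number of individual pops over the whole sequence is at most the number of pushes, which is at most 379. Total work <= 2 * 379, hence O(1) amortized per operation.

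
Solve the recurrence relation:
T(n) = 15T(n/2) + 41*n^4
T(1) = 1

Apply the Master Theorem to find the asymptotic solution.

a=15, b=2, f(n)=41*n^4. log_2(15) = 3.907 < 4. Case 3: T(n) = O(n^4).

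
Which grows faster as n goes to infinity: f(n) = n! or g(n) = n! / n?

f(n) = n! grows faster: the ratio n!/(n!/n) = n -> infinity.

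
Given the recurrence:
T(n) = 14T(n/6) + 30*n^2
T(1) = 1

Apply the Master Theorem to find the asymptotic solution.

a=14, b=6, f(n)=30*n^2. log_6(14) = 1.473 < 2. Case 3: T(n) = O(n^2).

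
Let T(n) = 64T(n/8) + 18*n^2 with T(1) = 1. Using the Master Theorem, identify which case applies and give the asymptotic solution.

a=64, b=8, f(n)=18*n^2.
log_8(64) = 2, so n^(log_b(a)) = n^2.
f(n) = Theta(n^2), so Case 2 applies.
T(n) = Theta(n^2 log n).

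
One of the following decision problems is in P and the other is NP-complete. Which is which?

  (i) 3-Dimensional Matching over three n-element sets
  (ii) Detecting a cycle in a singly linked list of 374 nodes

(i) is NP-complete: one of Karp's 21 NP-complete problems.
(ii) is P: Floyd's tortoise-and-hare runs in O(n) time, O(1) space.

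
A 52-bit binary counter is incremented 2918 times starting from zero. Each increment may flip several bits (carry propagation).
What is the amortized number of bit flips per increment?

Bit i flips on every 2^i-th increment, so over 2918 increments bit i flips floor(2918/2^i) times. Summing over i: total flips < 2 * 2918. Amortized: < 2 = O(1) per increment.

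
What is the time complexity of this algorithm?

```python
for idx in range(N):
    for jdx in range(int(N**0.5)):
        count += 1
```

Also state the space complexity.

Time complexity: O(n * sqrt(n)).
Space complexity: O(1).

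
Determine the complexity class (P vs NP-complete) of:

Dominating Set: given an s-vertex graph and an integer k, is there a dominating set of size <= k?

This problem is NP-complete: reduces from Set Cover (with k part of the input).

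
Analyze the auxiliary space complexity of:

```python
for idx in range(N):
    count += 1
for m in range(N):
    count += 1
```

Space complexity: O(1).
Only a constant amount of auxiliary storage is used; nothing grows with n.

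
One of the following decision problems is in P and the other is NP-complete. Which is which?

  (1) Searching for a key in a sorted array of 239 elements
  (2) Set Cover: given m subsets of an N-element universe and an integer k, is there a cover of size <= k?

(1) is P: binary search runs in O(log n).
(2) is NP-complete: one of Karp's 21 NP-complete problems (with k part of the input).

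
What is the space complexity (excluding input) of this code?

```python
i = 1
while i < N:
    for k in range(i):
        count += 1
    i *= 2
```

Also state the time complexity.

Space complexity: O(1).
Only a constant amount of auxiliary storage is used; nothing grows with n.
Time complexity: O(n).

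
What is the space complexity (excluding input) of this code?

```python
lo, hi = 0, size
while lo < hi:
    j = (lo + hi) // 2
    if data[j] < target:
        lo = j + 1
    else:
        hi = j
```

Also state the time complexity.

Space complexity: O(1).
Only a constant amount of auxiliary storage is used; nothing grows with n.
Time complexity: O(log n).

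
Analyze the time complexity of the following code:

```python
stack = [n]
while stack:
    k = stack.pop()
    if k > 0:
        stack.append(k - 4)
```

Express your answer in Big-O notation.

Time complexity: O(n).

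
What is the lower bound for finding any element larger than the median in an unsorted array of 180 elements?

To find an element larger than the median of 180 elements, we must see Omega(n) elements. Without seeing enough elements, an adversary can make any unseen element the median.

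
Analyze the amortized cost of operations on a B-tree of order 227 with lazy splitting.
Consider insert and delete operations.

In a B-tree of order 227, a node splits when it has 227 keys. With lazy splitting, we use potential Phi = number of full nodes + number of near-empty nodes. Each split costs O(1) but reduces potential. Between splits, at least 113 insertions must occur in that node. Amortized structural cost is O(1) per operation, plus O(log_227 n) traversal.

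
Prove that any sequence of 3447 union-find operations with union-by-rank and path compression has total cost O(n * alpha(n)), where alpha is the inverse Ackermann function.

Using Tarjan's analysis with rank-based potential function. Union-by-rank keeps tree height O(log n). Path compression flattens paths during find. For n = 3447 operations, total cost is O(n * alpha(n)), effectively O(n) since alpha grows incredibly slowly.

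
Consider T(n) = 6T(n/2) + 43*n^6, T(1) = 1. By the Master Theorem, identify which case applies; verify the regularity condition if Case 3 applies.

a=6, b=2, f(n)=43*n^6.
log_2(6) = 2.585 < 6.
f(n) = Omega(n^(2.585+epsilon)) for some epsilon > 0, so Case 3 is the candidate.
Regularity: a*f(n/b) = 6*43*(n/2)^6 = (6/64)*43*n^6 <= c*f(n) with c = 6/64 < 1. Satisfied.
Case 3: T(n) = Theta(n^6).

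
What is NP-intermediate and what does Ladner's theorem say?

NP-intermediate problems are in NP but neither in P nor NP-complete (assuming P != NP). Ladner's theorem proves such problems exist if P != NP. Graph isomorphism and integer factoring are candidate NP-intermediate problems -- no polynomial algorithm is known, but no NP-completeness proof exists either.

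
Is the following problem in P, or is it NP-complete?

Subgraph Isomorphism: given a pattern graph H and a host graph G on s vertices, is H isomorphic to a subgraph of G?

This problem is NP-complete: generalizes Clique and Hamiltonian Path (pattern size is part of the input).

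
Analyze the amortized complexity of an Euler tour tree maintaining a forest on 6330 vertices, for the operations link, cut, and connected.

An Euler tour tree stores each tree's Euler tour as a balanced BST keyed by tour position. On 6330 vertices: link concatenates two tours via O(1) splits/joins of size <= 2*6330 (O(log n)); cut splits the tour at the two occurrences of the edge (O(log n)); connected compares BST roots (O(log n) to find the root). All O(log n) amortized.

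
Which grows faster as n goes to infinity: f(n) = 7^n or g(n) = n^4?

f(n) = 7^n grows faster: any exponential with base > 1 dominates every polynomial.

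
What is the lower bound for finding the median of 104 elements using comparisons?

To find the median of 104 elements, every element must be compared at least once, so the lower bound is Omega(n). The BFPRT algorithm achieves O(n), making this tight.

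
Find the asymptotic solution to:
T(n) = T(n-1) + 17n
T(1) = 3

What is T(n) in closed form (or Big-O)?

Unrolling: T(n) = 3 + 17*(2 + 3 + ... + n) = 3 + 17*(n(n+1)/2 - 1) = O(n^2).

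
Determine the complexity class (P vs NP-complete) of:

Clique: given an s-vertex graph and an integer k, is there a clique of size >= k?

This problem is NP-complete: complement of Independent Set / Vertex Cover (with k part of the input).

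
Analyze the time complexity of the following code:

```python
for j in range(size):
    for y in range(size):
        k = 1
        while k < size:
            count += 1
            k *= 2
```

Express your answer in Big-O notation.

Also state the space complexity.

Time complexity: O(n^2 log n).
Space complexity: O(1).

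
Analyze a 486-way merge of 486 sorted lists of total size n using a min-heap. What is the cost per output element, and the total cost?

Maintain a min-heap of size 486 holding the current head of each list. Each output step does one extract-min (O(log 486)) and one insert of that list's next element (O(log 486)). Each of the n elements passes through the heap exactly once, so the total cost is O(n log 486), i.e. O(log 486) per output element.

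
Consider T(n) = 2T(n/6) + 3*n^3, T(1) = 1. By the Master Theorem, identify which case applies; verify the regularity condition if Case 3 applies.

a=2, b=6, f(n)=3*n^3.
log_6(2) = 0.3869 < 3.
f(n) = Omega(n^(0.3869+epsilon)) for some epsilon > 0, so Case 3 is the candidate.
Regularity: a*f(n/b) = 2*3*(n/6)^3 = (2/216)*3*n^3 <= c*f(n) with c = 2/216 < 1. Satisfied.
Case 3: T(n) = Theta(n^3).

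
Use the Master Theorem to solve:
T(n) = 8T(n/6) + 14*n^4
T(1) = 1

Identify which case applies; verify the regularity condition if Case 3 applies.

a=8, b=6, f(n)=14*n^4.
log_6(8) = 1.161 < 4.
f(n) = Omega(n^(1.161+epsilon)) for some epsilon > 0, so Case 3 is the candidate.
Regularity: a*f(n/b) = 8*14*(n/6)^4 = (8/1296)*14*n^4 <= c*f(n) with c = 8/1296 < 1. Satisfied.
Case 3: T(n) = Theta(n^4).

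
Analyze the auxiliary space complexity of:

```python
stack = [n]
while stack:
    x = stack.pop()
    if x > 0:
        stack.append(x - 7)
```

Space complexity: O(1).
Only a constant amount of auxiliary storage is used; nothing grows with n.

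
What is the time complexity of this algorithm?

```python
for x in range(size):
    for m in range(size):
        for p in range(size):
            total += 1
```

Time complexity: O(n^3).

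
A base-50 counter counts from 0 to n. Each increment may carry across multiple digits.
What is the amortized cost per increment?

Digit at position i changes every 50^i increments. Total digit changes over n increments: n * 50/(50-1) = O(n). Amortized: O(1).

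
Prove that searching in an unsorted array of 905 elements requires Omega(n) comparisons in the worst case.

An adversary can always place the target in the last position checked. Until all 905 positions are examined, the target might be in any unchecked position. Therefore 905 comparisons are necessary.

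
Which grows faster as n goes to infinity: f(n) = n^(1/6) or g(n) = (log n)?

f(n) = n^(1/6) grows faster: any positive power of n dominates any polylog.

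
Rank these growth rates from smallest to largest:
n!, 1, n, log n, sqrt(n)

Ordered by growth rate: 1 < log n < sqrt(n) < n < n!.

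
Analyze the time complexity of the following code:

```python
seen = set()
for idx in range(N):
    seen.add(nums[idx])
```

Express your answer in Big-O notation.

Time complexity: O(n).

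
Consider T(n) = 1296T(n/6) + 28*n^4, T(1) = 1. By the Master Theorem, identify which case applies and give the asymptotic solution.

a=1296, b=6, f(n)=28*n^4.
log_6(1296) = 4, so n^(log_b(a)) = n^4.
f(n) = Theta(n^4), so Case 2 applies.
T(n) = Theta(n^4 log n).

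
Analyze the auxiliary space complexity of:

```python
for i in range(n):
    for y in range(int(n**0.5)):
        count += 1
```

Space complexity: O(1).
Only a constant amount of auxiliary storage is used; nothing grows with n.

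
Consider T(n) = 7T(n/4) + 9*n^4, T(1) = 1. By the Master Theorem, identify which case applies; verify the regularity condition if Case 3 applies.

a=7, b=4, f(n)=9*n^4.
log_4(7) = 1.404 < 4.
f(n) = Omega(n^(1.404+epsilon)) for some epsilon > 0, so Case 3 is the candidate.
Regularity: a*f(n/b) = 7*9*(n/4)^4 = (7/256)*9*n^4 <= c*f(n) with c = 7/256 < 1. Satisfied.
Case 3: T(n) = Theta(n^4).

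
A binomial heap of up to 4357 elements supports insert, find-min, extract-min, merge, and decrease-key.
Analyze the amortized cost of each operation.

A binomial heap with n <= 4357 elements has at most floor(log_2 4357) + 1 = 13 trees. Using potential Phi = number of trees: Insert adds one tree, but cascading merges reduce count -- amortized O(1). Find-min reads the cached minimum pointer: O(1). Extract-min creates O(log n) new trees: O(log n). Merge combines tree lists: O(log n). Decrease-key sifts the element up its tree of height <= log n: O(log n).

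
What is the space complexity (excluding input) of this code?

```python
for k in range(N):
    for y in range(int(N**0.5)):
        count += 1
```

Space complexity: O(1).
Only a constant amount of auxiliary storage is used; nothing grows with n.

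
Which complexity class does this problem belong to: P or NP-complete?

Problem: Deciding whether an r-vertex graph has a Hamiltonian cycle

This problem is NP-complete: one of Karp's 21 NP-complete problems.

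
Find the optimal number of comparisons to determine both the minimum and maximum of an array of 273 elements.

Naive approach: 544 comparisons (272 for max + 272 for min).
Optimal: Compare elements in pairs first (floor(n/2) = 136 comparisons), then find max among winners and min among losers (136 comparisons each).
Total: ceil(3n/2) - 2 = 408 comparisons. An adversary argument shows this is also a lower bound.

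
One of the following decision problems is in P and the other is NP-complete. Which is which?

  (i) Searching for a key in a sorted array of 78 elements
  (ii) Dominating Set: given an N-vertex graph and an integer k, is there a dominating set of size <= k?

(i) is P: binary search runs in O(log n).
(ii) is NP-complete: reduces from Set Cover (with k part of the input).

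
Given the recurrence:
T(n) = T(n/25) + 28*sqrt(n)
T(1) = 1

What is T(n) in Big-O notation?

Each level contributes sqrt(n/25^k). Geometric series with ratio 1/sqrt(25) < 1 sums to O(sqrt(n)).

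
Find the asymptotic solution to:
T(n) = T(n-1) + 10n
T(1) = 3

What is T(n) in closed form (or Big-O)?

Unrolling: T(n) = 3 + 10*(2 + 3 + ... + n) = 3 + 10*(n(n+1)/2 - 1) = O(n^2).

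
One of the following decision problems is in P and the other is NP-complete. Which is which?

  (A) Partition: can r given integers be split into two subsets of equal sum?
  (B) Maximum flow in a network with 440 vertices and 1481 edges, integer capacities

(A) is NP-complete: Subset Sum reduces to it (one of Karp's 21 NP-complete problems).
(B) is P: Edmonds-Karp / push-relabel run in polynomial time.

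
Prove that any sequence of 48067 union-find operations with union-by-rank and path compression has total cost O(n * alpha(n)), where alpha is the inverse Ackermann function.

Using Tarjan's analysis with rank-based potential function. Union-by-rank keeps tree height O(log n). Path compression flattens paths during find. For n = 48067 operations, total cost is O(n * alpha(n)), effectively O(n) since alpha grows incredibly slowly.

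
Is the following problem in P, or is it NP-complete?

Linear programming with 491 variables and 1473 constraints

This problem is in P: the ellipsoid and interior-point methods run in polynomial time.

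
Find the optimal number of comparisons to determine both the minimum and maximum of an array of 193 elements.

Naive approach: 384 comparisons (192 for max + 192 for min).
Optimal: Compare elements in pairs first (floor(n/2) = 96 comparisons), then find max among winners and min among losers (96 comparisons each).
Total: ceil(3n/2) - 2 = 288 comparisons. An adversary argument shows this is also a lower bound.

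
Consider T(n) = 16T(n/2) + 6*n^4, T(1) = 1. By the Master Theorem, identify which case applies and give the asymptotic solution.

a=16, b=2, f(n)=6*n^4.
log_2(16) = 4, so n^(log_b(a)) = n^4.
f(n) = Theta(n^4), so Case 2 applies.
T(n) = Theta(n^4 log n).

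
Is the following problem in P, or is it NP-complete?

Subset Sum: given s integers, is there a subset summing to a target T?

This problem is NP-complete: one of Karp's 21 NP-complete problems.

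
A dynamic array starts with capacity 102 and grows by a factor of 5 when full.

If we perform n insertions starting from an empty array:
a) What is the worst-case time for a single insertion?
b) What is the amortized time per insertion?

(a) Worst-case single insertion: O(n) -- when the array is full at capacity c, the resize copies all c elements, and c can be Theta(n).
(b) Resizes happen at sizes 102, 510, 2550, ... Total copy cost for n insertions: 102 + 510 + ... = O(n) (geometric series with ratio 1/5). Amortized cost per insertion: O(n)/n = O(1).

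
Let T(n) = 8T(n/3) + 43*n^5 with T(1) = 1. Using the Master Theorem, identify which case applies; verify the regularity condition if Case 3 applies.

a=8, b=3, f(n)=43*n^5.
log_3(8) = 1.893 < 5.
f(n) = Omega(n^(1.893+epsilon)) for some epsilon > 0, so Case 3 is the candidate.
Regularity: a*f(n/b) = 8*43*(n/3)^5 = (8/243)*43*n^5 <= c*f(n) with c = 8/243 < 1. Satisfied.
Case 3: T(n) = Theta(n^5).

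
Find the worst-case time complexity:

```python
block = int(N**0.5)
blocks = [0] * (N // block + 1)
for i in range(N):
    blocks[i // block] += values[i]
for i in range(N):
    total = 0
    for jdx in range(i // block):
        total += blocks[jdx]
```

Time complexity: O(n * sqrt(n)).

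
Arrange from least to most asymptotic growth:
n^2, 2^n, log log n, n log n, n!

Ordered by growth rate: log log n < n log n < n^2 < 2^n < n!.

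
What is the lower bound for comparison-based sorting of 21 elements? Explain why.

A comparison-based sorting algorithm corresponds to a decision tree. With 21! possible permutations, the tree has 21! leaves. The height is at least log_2(21!) = Omega(n log n) by Stirling's approximation.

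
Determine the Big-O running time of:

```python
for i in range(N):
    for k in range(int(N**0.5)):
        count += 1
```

Time complexity: O(n * sqrt(n)).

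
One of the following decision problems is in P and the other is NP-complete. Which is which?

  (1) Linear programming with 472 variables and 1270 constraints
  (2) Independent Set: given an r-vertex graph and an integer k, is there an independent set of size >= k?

(1) is P: the ellipsoid and interior-point methods run in polynomial time.
(2) is NP-complete: complement of Clique (with k part of the input).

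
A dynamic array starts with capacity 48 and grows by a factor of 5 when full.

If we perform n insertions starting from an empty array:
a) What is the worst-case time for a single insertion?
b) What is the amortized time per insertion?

(a) Worst-case single insertion: O(n) -- when the array is full at capacity c, the resize copies all c elements, and c can be Theta(n).
(b) Resizes happen at sizes 48, 240, 1200, ... Total copy cost for n insertions: 48 + 240 + ... = O(n) (geometric series with ratio 1/5). Amortized cost per insertion: O(n)/n = O(1).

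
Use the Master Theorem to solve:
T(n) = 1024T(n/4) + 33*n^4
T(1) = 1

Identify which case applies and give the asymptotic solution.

a=1024, b=4, f(n)=33*n^4.
log_4(1024) = 5 > 4.
Since f(n) = O(n^4) is polynomially smaller than n^5, Case 1 applies.
T(n) = Theta(n^5).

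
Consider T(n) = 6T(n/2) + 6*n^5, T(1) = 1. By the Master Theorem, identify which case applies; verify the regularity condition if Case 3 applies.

a=6, b=2, f(n)=6*n^5.
log_2(6) = 2.585 < 5.
f(n) = Omega(n^(2.585+epsilon)) for some epsilon > 0, so Case 3 is the candidate.
Regularity: a*f(n/b) = 6*6*(n/2)^5 = (6/32)*6*n^5 <= c*f(n) with c = 6/32 < 1. Satisfied.
Case 3: T(n) = Theta(n^5).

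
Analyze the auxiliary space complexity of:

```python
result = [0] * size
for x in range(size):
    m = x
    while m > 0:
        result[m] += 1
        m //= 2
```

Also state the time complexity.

Space complexity: O(n).
Auxiliary storage grows linearly with the input size n in the worst case.
Time complexity: O(n log n).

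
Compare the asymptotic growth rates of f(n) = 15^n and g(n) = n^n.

g(n) = n^n grows faster: n^n / 15^n = (n/15)^n -> infinity once n > 15.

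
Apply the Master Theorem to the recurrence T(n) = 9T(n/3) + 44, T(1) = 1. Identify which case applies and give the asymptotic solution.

a=9, b=3, f(n)=44.
log_3(9) = 2 > 0.
Since f(n) = O(n^0) is polynomially smaller than n^2, Case 1 applies.
T(n) = Theta(n^2).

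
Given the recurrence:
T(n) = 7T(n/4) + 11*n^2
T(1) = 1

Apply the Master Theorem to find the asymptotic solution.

a=7, b=4, f(n)=11*n^2. log_4(7) = 1.404 < 2. Case 3: T(n) = O(n^2).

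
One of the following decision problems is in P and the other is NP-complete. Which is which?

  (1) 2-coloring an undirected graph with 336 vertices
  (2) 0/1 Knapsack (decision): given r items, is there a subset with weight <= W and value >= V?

(1) is P: 2-coloring is bipartiteness testing via BFS, O(V+E).
(2) is NP-complete: reduces from Subset Sum.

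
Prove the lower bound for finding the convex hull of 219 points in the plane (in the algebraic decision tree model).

Reduction from sorting: given 219 numbers x_1,...,x_{219}, map x_i to the point (x_i, x_i^2) on the parabola y = x^2. All points are on the convex hull, and walking the hull gives them in sorted x-order. Since sorting requires Omega(n log n), so does planar convex hull.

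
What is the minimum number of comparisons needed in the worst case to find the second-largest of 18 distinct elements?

Lower bound: finding the max needs 18-1 comparisons. By the adversary weight-doubling argument, the max must personally win >= ceil(log_2(18)) = 5 comparisons; the 2nd-largest is among those 5 losers, needing 5-1 more comparisons. Total >= 18-1 + 5-1 = 21. A balanced knockout tournament achieves this.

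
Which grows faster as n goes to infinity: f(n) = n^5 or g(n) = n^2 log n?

f(n) = n^5 grows faster: n^5 / (n^2 log n) = n^3/log n -> infinity.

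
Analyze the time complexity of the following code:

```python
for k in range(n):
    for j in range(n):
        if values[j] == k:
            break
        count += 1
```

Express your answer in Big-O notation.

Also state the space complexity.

Time complexity: O(n^2).
Space complexity: O(1).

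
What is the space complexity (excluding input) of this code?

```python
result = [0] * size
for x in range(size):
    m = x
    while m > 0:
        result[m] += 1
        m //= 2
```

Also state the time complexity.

Space complexity: O(n).
Auxiliary storage grows linearly with the input size n in the worst case.
Time complexity: O(n log n).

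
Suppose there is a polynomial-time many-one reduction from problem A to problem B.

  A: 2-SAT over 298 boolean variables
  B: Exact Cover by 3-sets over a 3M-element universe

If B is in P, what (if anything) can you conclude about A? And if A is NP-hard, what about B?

A poly-time reduction A <=_p B means any A-instance can be transformed to a B-instance in poly time.
If B is in P: compose the reduction with B's poly-time algorithm to solve A in poly time, so A is in P.
If A is NP-hard: every NP problem reduces to A, which reduces to B; composing reductions, every NP problem reduces to B, so B is NP-hard.
(Here in fact A is P and B is NP-complete.)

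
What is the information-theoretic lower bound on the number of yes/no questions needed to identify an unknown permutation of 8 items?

There are 8! = 40320 permutations. Each yes/no question gives at most 1 bit, so at least ceil(log_2(40320)) = 16 questions are needed.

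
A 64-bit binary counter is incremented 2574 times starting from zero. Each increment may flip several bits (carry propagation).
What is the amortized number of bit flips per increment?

Bit i flips on every 2^i-th increment, so over 2574 increments bit i flips floor(2574/2^i) times. Summing over i: total flips < 2 * 2574. Amortized: < 2 = O(1) per increment.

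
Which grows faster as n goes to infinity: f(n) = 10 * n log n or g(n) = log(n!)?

f(n) = 10 * n log n and g(n) = log(n!) are Theta of each other: Stirling: log(n!) = n log n - n + O(log n) = Theta(n log n); the constant 10 doesn't change the Theta class.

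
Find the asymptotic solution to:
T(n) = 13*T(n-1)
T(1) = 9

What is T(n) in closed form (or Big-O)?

Each step multiplies by 13. T(n) = T(1)*13^(n-1) = 9*13^(n-1).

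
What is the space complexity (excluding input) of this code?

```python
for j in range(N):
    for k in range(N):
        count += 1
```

Space complexity: O(1).
Only a constant amount of auxiliary storage is used; nothing grows with n.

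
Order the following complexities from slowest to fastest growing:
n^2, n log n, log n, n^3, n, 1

Ordered by growth rate: 1 < log n < n < n log n < n^2 < n^3.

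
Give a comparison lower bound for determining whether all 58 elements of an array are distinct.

In the algebraic decision-tree model, the YES region for element distinctness on 58 elements has 58! connected components (one per ordering). Ben-Or's theorem then gives a lower bound of Omega(log(n!)) = Omega(n log n).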